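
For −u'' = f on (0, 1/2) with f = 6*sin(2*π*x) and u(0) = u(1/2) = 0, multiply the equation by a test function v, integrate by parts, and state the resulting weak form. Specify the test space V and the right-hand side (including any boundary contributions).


V = H^1_0(0, 1/2) (so v(0) = v(1/2) = 0); weak form: ∫_0^1/2 u'v' dx = ∫_0^1/2 (6*sin(2*π*x)) v dx for all v ∈ V.

Multiply both sides by a test function v and integrate from 0 to 1/2:
  ∫_0^1/2 −u''(x) v(x) dx = ∫_0^1/2 f(x) v(x) dx.
Integrate the LHS by parts once:
  ∫_0^1/2 −u'' v dx = −[u'(x) v(x)]_0^1/2 + ∫_0^1/2 u'(x) v'(x) dx.
Thus ∫_0^1/2 u'(x) v'(x) dx = ∫_0^1/2 f(x) v(x) dx + [u'(x) v(x)]_0^1/2.
Choose V so that boundary terms are either known or forced to vanish.
u is Dirichlet: u(0) = u(1/2) = 0. Let V = H^1_0(0, 1/2); then v(0) = v(1/2) = 0, and [u' v]_0^1/2 = 0.
Weak formulation: find u (satisfying any essential BC) such that ∫_0^1/2 u'(x) v'(x) dx = ∫_0^1/2 f v dx for all v ∈ V.
Substituting f(x) = 6*sin(2*π*x), the right-hand side is ∫_0^1/2 (6*sin(2*π*x)) v dx.


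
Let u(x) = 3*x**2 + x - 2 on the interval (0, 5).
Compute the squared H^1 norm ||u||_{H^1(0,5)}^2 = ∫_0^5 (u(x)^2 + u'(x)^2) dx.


||u||_{H^1}^2 = 46375/6

The H^1 norm (squared) on an interval (0, L) is
  ||u||_{H^1}^2 = ∫_0^L u(x)^2 dx + ∫_0^L u'(x)^2 dx.
Compute u'(x) = 6*x + 1.
Then u(x)^2 = 9*x**4 + 6*x**3 - 11*x**2 - 4*x + 4 and u'(x)^2 = 36*x**2 + 12*x + 1.
Integrate each monomial from 0 to 5 using ∫_0^5 c·x^n dx = c·5^(n+1)/(n+1):
  ∫_0^5 u(x)^2 dx = ∫_0^5 (9*x^4 + 6*x^3 - 11*x^2 - 4*x + 4) dx. Term by term:
    ∫_0^5 9*x^4 dx = 5625;  ∫_0^5 6*x^3 dx = 1875/2;  ∫_0^5 -11*x^2 dx = -1375/3;
    ∫_0^5 -4*x dx = -50;  ∫_0^5 4 dx = 20.
  Sum: 5625 + 1875/2 − 1375/3 − 50 + 20 = 36445/6.
  ∫_0^5 u'(x)^2 dx = ∫_0^5 (36*x^2 + 12*x + 1) dx. Term by term:
    ∫_0^5 36*x^2 dx = 1500;  ∫_0^5 12*x dx = 150;  ∫_0^5 1 dx = 5.
  Sum: 1500 + 150 + 5 = 1655.
Adding: ||u||_{H^1}^2 = 36445/6 + 1655 = 46375/6.


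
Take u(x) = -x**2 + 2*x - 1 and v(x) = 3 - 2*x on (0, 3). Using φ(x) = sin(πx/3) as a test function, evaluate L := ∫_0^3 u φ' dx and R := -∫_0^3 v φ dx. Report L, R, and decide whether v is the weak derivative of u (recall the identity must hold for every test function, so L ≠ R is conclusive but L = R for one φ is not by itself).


LHS = 6/π, RHS = 0. No, v is not the weak derivative of u.

u(x) = -x**2 + 2*x - 1, classical derivative u'(x) = 2 - 2*x.
φ(x) = sin(πx/3), so φ'(x) = π*cos(π*x/3)/3.
Note φ(0) = φ(3) = 0, so the boundary term u·φ vanishes.
LHS = ∫_0^3 u(x) φ'(x) dx = ∫_0^3 (-π*x^2*cos(π*x/3)/3 + 2*π*x*cos(π*x/3)/3 - π*cos(π*x/3)/3) dx. Term by term:
  ∫_0^3 -π*cos(π*x/3)/3 dx = 0;  ∫_0^3 -π*x^2*cos(π*x/3)/3 dx = 18/π;  ∫_0^3 2*π*x*cos(π*x/3)/3 dx = -12/π.
Sum: 0 + 18/π − 12/π = 6/π.
So LHS = 6/π.
∫_0^3 v(x) φ(x) dx = ∫_0^3 (-2*x*sin(π*x/3) + 3*sin(π*x/3)) dx. Term by term:
  ∫_0^3 3*sin(π*x/3) dx = 18/π;  ∫_0^3 -2*x*sin(π*x/3) dx = -18/π.
Sum: 18/π − 18/π = 0.
So RHS = -∫_0^3 v(x) φ(x) dx = 0.
LHS − RHS = 6/π ≠ 0, so the identity fails.
(For a valid weak derivative the identity must hold for EVERY test function, in particular this one. The failure shows v is NOT the weak derivative of u.)
Correct weak derivative would be u'(x) = 2 - 2*x.


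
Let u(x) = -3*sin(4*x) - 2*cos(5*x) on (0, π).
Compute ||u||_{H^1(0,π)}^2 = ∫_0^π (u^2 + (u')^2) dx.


||u||_{H^1(0,π)}^2 = -832/3 + 257*π/2

u'(x) = 10*sin(5*x) - 12*cos(4*x).
Expand u² and (u')² and integrate term by term on (0, π), using: for integers n ≥ 1, ∫_0^π sin²(nx) dx = ∫_0^π cos²(nx) dx = π/2; for n ≠ n', ∫_0^π sin(nx)sin(n'x) dx = ∫_0^π cos(nx)cos(n'x) dx = 0; and by product-to-sum, ∫_0^π sin(nx)cos(n'x) dx = ½∫_0^π [sin((n+n')x) + sin((n−n')x)] dx, which is 0 when n+n' is even and 2n/(n²−n'²) when n+n' is odd (it need not vanish on (0, π)).
  u² squared terms: (-3)²·∫sin(4x)² dx = 9·π/2 = 9*π/2;  (-2)²·∫cos(5x)² dx = 4·π/2 = 2*π.
  u² cross terms: 2·(-3)·(-2)·∫sin(4x)·cos(5x) dx = 12·(-8/9) = -32/3.
  So ∫_0^π u² dx = 9*π/2 + 2*π − 32/3 = -32/3 + 13*π/2.
  (u')² squared terms: (-12)²·∫cos(4x)² dx = 144·π/2 = 72*π;  (10)²·∫sin(5x)² dx = 100·π/2 = 50*π.
  (u')² cross terms: 2·(-12)·(10)·∫cos(4x)·sin(5x) dx = -240·(10/9) = -800/3.
  So ∫_0^π (u')² dx = 72*π + 50*π − 800/3 = -800/3 + 122*π.
||u||_{H^1}^2 = (-32/3 + 13*π/2) + (-800/3 + 122*π) = -832/3 + 257*π/2.


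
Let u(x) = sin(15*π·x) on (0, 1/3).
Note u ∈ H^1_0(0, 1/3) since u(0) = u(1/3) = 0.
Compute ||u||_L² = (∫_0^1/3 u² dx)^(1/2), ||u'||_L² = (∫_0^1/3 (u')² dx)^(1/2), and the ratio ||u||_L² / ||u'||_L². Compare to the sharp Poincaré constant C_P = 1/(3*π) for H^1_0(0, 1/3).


||u||_L² / ||u'||_L² = 1/(15*π) < C_P = 1/(3*π).

u(x) = sin(15*π·x), so u'(x) = 15*π*cos(15*π*x).
Writing u(x) = A·sin(kπx/L) with A = 1 and k = 5, use ∫_0^L sin²(kπx/L) dx = L/2 and ∫_0^L cos²(kπx/L) dx = L/2.
u² = 1·sin²(15*π·x) and (u')² = 225*π^2·cos²(15*π·x), and each of sin², cos² integrates to L/2 = 1/6 over (0, 1/3).
∫_0^1/3 u² dx = 1/6, so ||u||_L² = sqrt(6)/6.
∫_0^1/3 (u')² dx = 75*π^2/2, so ||u'||_L² = 5*sqrt(6)*π/2.
Ratio ||u||_L² / ||u'||_L² = 1/(15*π).
Sharp Poincaré constant on H^1_0(0, 1/3) is C_P = L/π = 1/(3*π), achieved by sin(3*π·x).
This is the k = 5 harmonic; the ratio L/(kπ) is strictly less than C_P = L/π, consistent with the sharp inequality ||u||_L² ≤ C_P ||u'||_L².


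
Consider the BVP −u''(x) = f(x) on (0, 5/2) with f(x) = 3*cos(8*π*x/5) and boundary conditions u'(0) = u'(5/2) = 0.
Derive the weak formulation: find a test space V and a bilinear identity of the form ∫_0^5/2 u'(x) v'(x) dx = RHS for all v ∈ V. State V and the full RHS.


V = H^1(0, 5/2) (no boundary constraint on v; u is determined up to an additive constant); weak form: ∫_0^5/2 u'v' dx = ∫_0^5/2 (3*cos(8*π*x/5)) v dx for all v ∈ V.

Multiply both sides by a test function v and integrate from 0 to 5/2:
  ∫_0^5/2 −u''(x) v(x) dx = ∫_0^5/2 f(x) v(x) dx.
Integrate the LHS by parts once:
  ∫_0^5/2 −u'' v dx = −[u'(x) v(x)]_0^5/2 + ∫_0^5/2 u'(x) v'(x) dx.
Thus ∫_0^5/2 u'(x) v'(x) dx = ∫_0^5/2 f(x) v(x) dx + [u'(x) v(x)]_0^5/2.
Choose V so that boundary terms are either known or forced to vanish.
u has homogeneous Neumann: u'(0) = u'(5/2) = 0. So [u' v]_0^5/2 = 0·v(5/2) − 0·v(0) = 0 for any v; take V = H^1(0, 5/2).
Weak formulation: find u (satisfying any essential BC) such that ∫_0^5/2 u'(x) v'(x) dx = ∫_0^5/2 f v dx for all v ∈ V (homogeneous Neumann, so boundary terms vanish).
Substituting f(x) = 3*cos(8*π*x/5), the right-hand side is ∫_0^5/2 (3*cos(8*π*x/5)) v dx.
Compatibility check (pure Neumann): taking v ≡ 1 ∈ V gives 0 = ∫_0^5/2 f dx + (0) − (0), i.e. ∫_0^5/2 f dx must equal u'(0) − u'(5/2) = 0. Indeed ∫_0^5/2 (3*cos(8*π*x/5)) dx = 0, so the data are compatible. The solution is then unique only up to an additive constant (fix it e.g. by requiring ∫_0^5/2 u dx = 0).


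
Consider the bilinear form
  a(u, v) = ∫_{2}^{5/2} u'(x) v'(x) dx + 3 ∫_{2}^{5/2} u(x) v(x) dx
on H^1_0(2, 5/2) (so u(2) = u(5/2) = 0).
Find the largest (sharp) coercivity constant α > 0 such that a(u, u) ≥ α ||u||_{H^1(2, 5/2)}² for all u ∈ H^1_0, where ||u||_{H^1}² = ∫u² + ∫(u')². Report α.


α = 1

Coercivity of a(·,·) on H^1_0(2, 5/2) means a(u, u) ≥ α ||u||_{H^1}² for every u ∈ H^1_0.
The interval has length L = 1/2, and Poincaré/coercivity depend only on L. Here a(u, u) = ∫(u')² + (3)·∫u².
Here c = 3 ≥ 1, so a(u,u) = ∫(u')² + c∫u² ≥ ∫(u')² + ∫u² = ||u||_{H^1}², i.e. α = 1 works. No larger α is possible: a(u,u) ≥ α||u||_{H^1}² means (1−α)∫(u')² ≥ (α−c)∫u², and for the modes u_n = sin(nπ(x−x₀)/L) (x₀ the left endpoint) one has ∫u_n²/∫(u_n')² = (L/(nπ))² → 0, so a(u_n,u_n)/||u_n||_{H^1}² → 1. Hence the optimal constant is α = 1.
Therefore α = 1.


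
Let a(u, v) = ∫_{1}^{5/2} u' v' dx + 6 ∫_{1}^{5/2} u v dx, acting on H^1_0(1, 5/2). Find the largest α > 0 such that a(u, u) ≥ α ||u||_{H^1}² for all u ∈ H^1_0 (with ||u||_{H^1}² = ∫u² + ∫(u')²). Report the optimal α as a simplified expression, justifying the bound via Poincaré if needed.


α = 1

Coercivity of a(·,·) on H^1_0(1, 5/2) means a(u, u) ≥ α ||u||_{H^1}² for every u ∈ H^1_0.
The interval has length L = 3/2, and Poincaré/coercivity depend only on L. Here a(u, u) = ∫(u')² + (6)·∫u².
Here c = 6 ≥ 1, so a(u,u) = ∫(u')² + c∫u² ≥ ∫(u')² + ∫u² = ||u||_{H^1}², i.e. α = 1 works. No larger α is possible: a(u,u) ≥ α||u||_{H^1}² means (1−α)∫(u')² ≥ (α−c)∫u², and for the modes u_n = sin(nπ(x−x₀)/L) (x₀ the left endpoint) one has ∫u_n²/∫(u_n')² = (L/(nπ))² → 0, so a(u_n,u_n)/||u_n||_{H^1}² → 1. Hence the optimal constant is α = 1.
Therefore α = 1.


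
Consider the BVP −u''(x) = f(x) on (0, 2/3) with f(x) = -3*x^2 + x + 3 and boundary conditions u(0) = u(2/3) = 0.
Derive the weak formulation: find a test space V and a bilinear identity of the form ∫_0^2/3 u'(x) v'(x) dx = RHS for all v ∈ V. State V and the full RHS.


V = H^1_0(0, 2/3) (so v(0) = v(2/3) = 0); weak form: ∫_0^2/3 u'v' dx = ∫_0^2/3 (-3*x^2 + x + 3) v dx for all v ∈ V.

Multiply both sides by a test function v and integrate from 0 to 2/3:
  ∫_0^2/3 −u''(x) v(x) dx = ∫_0^2/3 f(x) v(x) dx.
Integrate the LHS by parts once:
  ∫_0^2/3 −u'' v dx = −[u'(x) v(x)]_0^2/3 + ∫_0^2/3 u'(x) v'(x) dx.
Thus ∫_0^2/3 u'(x) v'(x) dx = ∫_0^2/3 f(x) v(x) dx + [u'(x) v(x)]_0^2/3.
Choose V so that boundary terms are either known or forced to vanish.
u is Dirichlet: u(0) = u(2/3) = 0. Let V = H^1_0(0, 2/3); then v(0) = v(2/3) = 0, and [u' v]_0^2/3 = 0.
Weak formulation: find u (satisfying any essential BC) such that ∫_0^2/3 u'(x) v'(x) dx = ∫_0^2/3 f v dx for all v ∈ V.
Substituting f(x) = -3*x^2 + x + 3, the right-hand side is ∫_0^2/3 (-3*x^2 + x + 3) v dx.


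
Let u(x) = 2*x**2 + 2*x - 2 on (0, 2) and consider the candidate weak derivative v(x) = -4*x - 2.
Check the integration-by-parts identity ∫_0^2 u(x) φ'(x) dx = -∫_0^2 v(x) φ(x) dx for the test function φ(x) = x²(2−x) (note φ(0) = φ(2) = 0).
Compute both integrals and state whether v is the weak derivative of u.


LHS = -136/15, RHS = 136/15. No, v is not the weak derivative of u.

u(x) = 2*x**2 + 2*x - 2, classical derivative u'(x) = 4*x + 2.
φ(x) = x²(2−x), so φ'(x) = x*(4 - 3*x).
Note φ(0) = φ(2) = 0, so the boundary term u·φ vanishes.
LHS = ∫_0^2 u(x) φ'(x) dx = ∫_0^2 (-6*x^4 + 2*x^3 + 14*x^2 - 8*x) dx. Term by term:
  ∫_0^2 -6*x^4 dx = -192/5;  ∫_0^2 2*x^3 dx = 8;  ∫_0^2 14*x^2 dx = 112/3;
  ∫_0^2 -8*x dx = -16.
Sum: -192/5 + 8 + 112/3 − 16 = -136/15.
So LHS = -136/15.
∫_0^2 v(x) φ(x) dx = ∫_0^2 (4*x^4 - 6*x^3 - 4*x^2) dx. Term by term:
  ∫_0^2 4*x^4 dx = 128/5;  ∫_0^2 -6*x^3 dx = -24;  ∫_0^2 -4*x^2 dx = -32/3.
Sum: 128/5 − 24 − 32/3 = -136/15.
So RHS = -∫_0^2 v(x) φ(x) dx = 136/15.
LHS − RHS = -272/15 ≠ 0, so the identity fails.
(For a valid weak derivative the identity must hold for EVERY test function, in particular this one. The failure shows v is NOT the weak derivative of u.)
Correct weak derivative would be u'(x) = 4*x + 2.


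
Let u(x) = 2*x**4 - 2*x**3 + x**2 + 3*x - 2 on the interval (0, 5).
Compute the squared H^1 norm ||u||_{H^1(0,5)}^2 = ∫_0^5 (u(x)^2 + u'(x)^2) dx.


||u||_{H^1}^2 = 137004565/126

The H^1 norm (squared) on an interval (0, L) is
  ||u||_{H^1}^2 = ∫_0^L u(x)^2 dx + ∫_0^L u'(x)^2 dx.
Compute u'(x) = 8*x**3 - 6*x**2 + 2*x + 3.
Then u(x)^2 = 4*x**8 - 8*x**7 + 8*x**6 + 8*x**5 - 19*x**4 + 14*x**3 + 5*x**2 - 12*x + 4 and u'(x)^2 = 64*x**6 - 96*x**5 + 68*x**4 + 24*x**3 - 32*x**2 + 12*x + 9.
Integrate each monomial from 0 to 5 using ∫_0^5 c·x^n dx = c·5^(n+1)/(n+1):
  ∫_0^5 u(x)^2 dx = ∫_0^5 (4*x^8 - 8*x^7 + 8*x^6 + 8*x^5 - 19*x^4 + 14*x^3 + 5*x^2 - 12*x + 4) dx. Term by term:
    ∫_0^5 4*x^8 dx = 7812500/9;  ∫_0^5 -8*x^7 dx = -390625;  ∫_0^5 8*x^6 dx = 625000/7;
    ∫_0^5 8*x^5 dx = 62500/3;  ∫_0^5 -19*x^4 dx = -11875;  ∫_0^5 14*x^3 dx = 4375/2;
    ∫_0^5 5*x^2 dx = 625/3;  ∫_0^5 -12*x dx = -150;  ∫_0^5 4 dx = 20.
  Sum: 7812500/9 − 390625 + 625000/7 + 62500/3 − 11875 + 4375/2 + 625/3 − 150 + 20 = 72820495/126.
  ∫_0^5 u'(x)^2 dx = ∫_0^5 (64*x^6 - 96*x^5 + 68*x^4 + 24*x^3 - 32*x^2 + 12*x + 9) dx. Term by term:
    ∫_0^5 64*x^6 dx = 5000000/7;  ∫_0^5 -96*x^5 dx = -250000;  ∫_0^5 68*x^4 dx = 42500;
    ∫_0^5 24*x^3 dx = 3750;  ∫_0^5 -32*x^2 dx = -4000/3;  ∫_0^5 12*x dx = 150;
    ∫_0^5 9 dx = 45.
  Sum: 5000000/7 − 250000 + 42500 + 3750 − 4000/3 + 150 + 45 = 10697345/21.
Adding: ||u||_{H^1}^2 = 72820495/126 + 10697345/21 = 137004565/126.


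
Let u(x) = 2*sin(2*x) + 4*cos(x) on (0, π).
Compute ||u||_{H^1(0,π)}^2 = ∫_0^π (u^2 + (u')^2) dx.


||u||_{H^1(0,π)}^2 = 128/3 + 26*π

u'(x) = -4*sin(x) + 4*cos(2*x).
Expand u² and (u')² and integrate term by term on (0, π), using: for integers n ≥ 1, ∫_0^π sin²(nx) dx = ∫_0^π cos²(nx) dx = π/2; for n ≠ n', ∫_0^π sin(nx)sin(n'x) dx = ∫_0^π cos(nx)cos(n'x) dx = 0; and by product-to-sum, ∫_0^π sin(nx)cos(n'x) dx = ½∫_0^π [sin((n+n')x) + sin((n−n')x)] dx, which is 0 when n+n' is even and 2n/(n²−n'²) when n+n' is odd (it need not vanish on (0, π)).
  u² squared terms: (2)²·∫sin(2x)² dx = 4·π/2 = 2*π;  (4)²·∫cos(x)² dx = 16·π/2 = 8*π.
  u² cross terms: 2·(2)·(4)·∫sin(2x)·cos(x) dx = 16·(4/3) = 64/3.
  So ∫_0^π u² dx = 2*π + 8*π + 64/3 = 64/3 + 10*π.
  (u')² squared terms: (-4)²·∫sin(x)² dx = 16·π/2 = 8*π;  (4)²·∫cos(2x)² dx = 16·π/2 = 8*π.
  (u')² cross terms: 2·(-4)·(4)·∫sin(x)·cos(2x) dx = -32·(-2/3) = 64/3.
  So ∫_0^π (u')² dx = 8*π + 8*π + 64/3 = 64/3 + 16*π.
||u||_{H^1}^2 = (64/3 + 10*π) + (64/3 + 16*π) = 128/3 + 26*π.


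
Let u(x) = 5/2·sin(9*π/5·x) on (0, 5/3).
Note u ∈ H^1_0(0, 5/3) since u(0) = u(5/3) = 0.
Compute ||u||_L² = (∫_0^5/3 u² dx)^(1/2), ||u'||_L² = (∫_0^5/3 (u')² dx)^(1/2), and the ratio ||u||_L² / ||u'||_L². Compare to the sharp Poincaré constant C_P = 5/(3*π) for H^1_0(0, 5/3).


||u||_L² / ||u'||_L² = 5/(9*π) < C_P = 5/(3*π).

u(x) = 5/2·sin(9*π/5·x), so u'(x) = 9*π*cos(9*π*x/5)/2.
Writing u(x) = A·sin(kπx/L) with A = 5/2 and k = 3, use ∫_0^L sin²(kπx/L) dx = L/2 and ∫_0^L cos²(kπx/L) dx = L/2.
u² = 25/4·sin²(9*π/5·x) and (u')² = 81*π^2/4·cos²(9*π/5·x), and each of sin², cos² integrates to L/2 = 5/6 over (0, 5/3).
∫_0^5/3 u² dx = 125/24, so ||u||_L² = 5*sqrt(30)/12.
∫_0^5/3 (u')² dx = 135*π^2/8, so ||u'||_L² = 3*sqrt(30)*π/4.
Ratio ||u||_L² / ||u'||_L² = 5/(9*π).
Sharp Poincaré constant on H^1_0(0, 5/3) is C_P = L/π = 5/(3*π), achieved by sin(3*π/5·x).
This is the k = 3 harmonic; the ratio L/(kπ) is strictly less than C_P = L/π, consistent with the sharp inequality ||u||_L² ≤ C_P ||u'||_L².


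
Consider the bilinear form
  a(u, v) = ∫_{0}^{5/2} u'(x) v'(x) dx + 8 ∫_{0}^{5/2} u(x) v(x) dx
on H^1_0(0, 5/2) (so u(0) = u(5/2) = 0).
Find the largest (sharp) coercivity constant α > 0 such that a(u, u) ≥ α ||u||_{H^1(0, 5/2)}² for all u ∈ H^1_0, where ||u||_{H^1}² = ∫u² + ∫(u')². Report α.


α = 1

Coercivity of a(·,·) on H^1_0(0, 5/2) means a(u, u) ≥ α ||u||_{H^1}² for every u ∈ H^1_0.
The interval has length L = 5/2, and Poincaré/coercivity depend only on L. Here a(u, u) = ∫(u')² + (8)·∫u².
Here c = 8 ≥ 1, so a(u,u) = ∫(u')² + c∫u² ≥ ∫(u')² + ∫u² = ||u||_{H^1}², i.e. α = 1 works. No larger α is possible: a(u,u) ≥ α||u||_{H^1}² means (1−α)∫(u')² ≥ (α−c)∫u², and for the modes u_n = sin(nπ(x−x₀)/L) (x₀ the left endpoint) one has ∫u_n²/∫(u_n')² = (L/(nπ))² → 0, so a(u_n,u_n)/||u_n||_{H^1}² → 1. Hence the optimal constant is α = 1.
Therefore α = 1.


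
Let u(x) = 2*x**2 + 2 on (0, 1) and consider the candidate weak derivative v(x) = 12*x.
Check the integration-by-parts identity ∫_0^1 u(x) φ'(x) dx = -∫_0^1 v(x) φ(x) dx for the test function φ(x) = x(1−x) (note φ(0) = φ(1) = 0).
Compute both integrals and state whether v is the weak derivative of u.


LHS = -1/3, RHS = -1. No, v is not the weak derivative of u.

u(x) = 2*x**2 + 2, classical derivative u'(x) = 4*x.
φ(x) = x(1−x), so φ'(x) = 1 - 2*x.
Note φ(0) = φ(1) = 0, so the boundary term u·φ vanishes.
LHS = ∫_0^1 u(x) φ'(x) dx = ∫_0^1 (-4*x^3 + 2*x^2 - 4*x + 2) dx. Term by term:
  ∫_0^1 -4*x^3 dx = -1;  ∫_0^1 2*x^2 dx = 2/3;  ∫_0^1 -4*x dx = -2;
  ∫_0^1 2 dx = 2.
Sum: -1 + 2/3 − 2 + 2 = -1/3.
So LHS = -1/3.
∫_0^1 v(x) φ(x) dx = ∫_0^1 (-12*x^3 + 12*x^2) dx. Term by term:
  ∫_0^1 -12*x^3 dx = -3;  ∫_0^1 12*x^2 dx = 4.
Sum: -3 + 4 = 1.
So RHS = -∫_0^1 v(x) φ(x) dx = -1.
LHS − RHS = 2/3 ≠ 0, so the identity fails.
(For a valid weak derivative the identity must hold for EVERY test function, in particular this one. The failure shows v is NOT the weak derivative of u.)
Correct weak derivative would be u'(x) = 4*x.


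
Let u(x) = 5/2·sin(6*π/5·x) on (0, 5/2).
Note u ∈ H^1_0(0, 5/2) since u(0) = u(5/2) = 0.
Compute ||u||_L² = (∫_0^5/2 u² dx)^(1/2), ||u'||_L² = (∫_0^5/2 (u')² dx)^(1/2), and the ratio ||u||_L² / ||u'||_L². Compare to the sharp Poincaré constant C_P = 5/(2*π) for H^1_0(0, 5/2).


||u||_L² / ||u'||_L² = 5/(6*π) < C_P = 5/(2*π).

u(x) = 5/2·sin(6*π/5·x), so u'(x) = 3*π*cos(6*π*x/5).
Writing u(x) = A·sin(kπx/L) with A = 5/2 and k = 3, use ∫_0^L sin²(kπx/L) dx = L/2 and ∫_0^L cos²(kπx/L) dx = L/2.
u² = 25/4·sin²(6*π/5·x) and (u')² = 9*π^2·cos²(6*π/5·x), and each of sin², cos² integrates to L/2 = 5/4 over (0, 5/2).
∫_0^5/2 u² dx = 125/16, so ||u||_L² = 5*sqrt(5)/4.
∫_0^5/2 (u')² dx = 45*π^2/4, so ||u'||_L² = 3*sqrt(5)*π/2.
Ratio ||u||_L² / ||u'||_L² = 5/(6*π).
Sharp Poincaré constant on H^1_0(0, 5/2) is C_P = L/π = 5/(2*π), achieved by sin(2*π/5·x).
This is the k = 3 harmonic; the ratio L/(kπ) is strictly less than C_P = L/π, consistent with the sharp inequality ||u||_L² ≤ C_P ||u'||_L².


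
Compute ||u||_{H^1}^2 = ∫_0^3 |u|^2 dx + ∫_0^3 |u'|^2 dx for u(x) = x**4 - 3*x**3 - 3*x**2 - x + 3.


||u||_{H^1}^2 = 167271/140

The H^1 norm (squared) on an interval (0, L) is
  ||u||_{H^1}^2 = ∫_0^L u(x)^2 dx + ∫_0^L u'(x)^2 dx.
Compute u'(x) = 4*x**3 - 9*x**2 - 6*x - 1.
Then u(x)^2 = x**8 - 6*x**7 + 3*x**6 + 16*x**5 + 21*x**4 - 12*x**3 - 17*x**2 - 6*x + 9 and u'(x)^2 = 16*x**6 - 72*x**5 + 33*x**4 + 100*x**3 + 54*x**2 + 12*x + 1.
Integrate each monomial from 0 to 3 using ∫_0^3 c·x^n dx = c·3^(n+1)/(n+1):
  ∫_0^3 u(x)^2 dx = ∫_0^3 (x^8 - 6*x^7 + 3*x^6 + 16*x^5 + 21*x^4 - 12*x^3 - 17*x^2 - 6*x + 9) dx. Term by term:
    ∫_0^3 x^8 dx = 2187;  ∫_0^3 -6*x^7 dx = -19683/4;  ∫_0^3 3*x^6 dx = 6561/7;
    ∫_0^3 16*x^5 dx = 1944;  ∫_0^3 21*x^4 dx = 5103/5;  ∫_0^3 -12*x^3 dx = -243;
    ∫_0^3 -17*x^2 dx = -153;  ∫_0^3 -6*x dx = -27;  ∫_0^3 9 dx = 27.
  Sum: 2187 − 19683/4 + 6561/7 + 1944 + 5103/5 − 243 − 153 − 27 + 27 = 108099/140.
  ∫_0^3 u'(x)^2 dx = ∫_0^3 (16*x^6 - 72*x^5 + 33*x^4 + 100*x^3 + 54*x^2 + 12*x + 1) dx. Term by term:
    ∫_0^3 16*x^6 dx = 34992/7;  ∫_0^3 -72*x^5 dx = -8748;  ∫_0^3 33*x^4 dx = 8019/5;
    ∫_0^3 100*x^3 dx = 2025;  ∫_0^3 54*x^2 dx = 486;  ∫_0^3 12*x dx = 54;
    ∫_0^3 1 dx = 3.
  Sum: 34992/7 − 8748 + 8019/5 + 2025 + 486 + 54 + 3 = 14793/35.
Adding: ||u||_{H^1}^2 = 108099/140 + 14793/35 = 167271/140.


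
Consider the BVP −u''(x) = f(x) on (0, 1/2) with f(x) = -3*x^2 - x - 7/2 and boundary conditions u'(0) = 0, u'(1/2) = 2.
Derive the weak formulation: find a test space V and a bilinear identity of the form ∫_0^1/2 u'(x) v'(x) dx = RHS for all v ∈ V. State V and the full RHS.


V = H^1(0, 1/2) (v unrestricted at boundary; u is determined up to an additive constant); weak form: ∫_0^1/2 u'v' dx = ∫_0^1/2 (-3*x^2 - x - 7/2) v dx + 2·v(1/2) for all v ∈ V.

Multiply both sides by a test function v and integrate from 0 to 1/2:
  ∫_0^1/2 −u''(x) v(x) dx = ∫_0^1/2 f(x) v(x) dx.
Integrate the LHS by parts once:
  ∫_0^1/2 −u'' v dx = −[u'(x) v(x)]_0^1/2 + ∫_0^1/2 u'(x) v'(x) dx.
Thus ∫_0^1/2 u'(x) v'(x) dx = ∫_0^1/2 f(x) v(x) dx + [u'(x) v(x)]_0^1/2.
Choose V so that boundary terms are either known or forced to vanish.
u has inhomogeneous Neumann u'(0) = 0, u'(1/2) = 2. [u' v]_0^1/2 = (2)·v(1/2) − (0)·v(0) = 2·v(1/2). Take V = H^1(0, 1/2); boundary term becomes part of RHS.
Weak formulation: find u (satisfying any essential BC) such that ∫_0^1/2 u'(x) v'(x) dx = ∫_0^1/2 f v dx + 2·v(1/2) for all v ∈ V (Neumann data are natural BCs: they enter the RHS as boundary terms).
Substituting f(x) = -3*x^2 - x - 7/2, the right-hand side is ∫_0^1/2 (-3*x^2 - x - 7/2) v dx + 2·v(1/2).
Compatibility check (pure Neumann): taking v ≡ 1 ∈ V gives 0 = ∫_0^1/2 f dx + (2) − (0), i.e. ∫_0^1/2 f dx must equal u'(0) − u'(1/2) = -2. Indeed ∫_0^1/2 (-3*x^2 - x - 7/2) dx = -2, so the data are compatible. The solution is then unique only up to an additive constant (fix it e.g. by requiring ∫_0^1/2 u dx = 0).


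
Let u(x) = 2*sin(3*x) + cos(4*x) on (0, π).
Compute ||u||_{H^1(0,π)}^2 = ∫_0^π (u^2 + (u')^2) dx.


||u||_{H^1(0,π)}^2 = -408/7 + 57*π/2

u'(x) = -4*sin(4*x) + 6*cos(3*x).
Expand u² and (u')² and integrate term by term on (0, π), using: for integers n ≥ 1, ∫_0^π sin²(nx) dx = ∫_0^π cos²(nx) dx = π/2; for n ≠ n', ∫_0^π sin(nx)sin(n'x) dx = ∫_0^π cos(nx)cos(n'x) dx = 0; and by product-to-sum, ∫_0^π sin(nx)cos(n'x) dx = ½∫_0^π [sin((n+n')x) + sin((n−n')x)] dx, which is 0 when n+n' is even and 2n/(n²−n'²) when n+n' is odd (it need not vanish on (0, π)).
  u² squared terms: (2)²·∫sin(3x)² dx = 4·π/2 = 2*π;  (1)²·∫cos(4x)² dx = 1·π/2 = π/2.
  u² cross terms: 2·(2)·(1)·∫sin(3x)·cos(4x) dx = 4·(-6/7) = -24/7.
  So ∫_0^π u² dx = 2*π + π/2 − 24/7 = -24/7 + 5*π/2.
  (u')² squared terms: (-4)²·∫sin(4x)² dx = 16·π/2 = 8*π;  (6)²·∫cos(3x)² dx = 36·π/2 = 18*π.
  (u')² cross terms: 2·(-4)·(6)·∫sin(4x)·cos(3x) dx = -48·(8/7) = -384/7.
  So ∫_0^π (u')² dx = 8*π + 18*π − 384/7 = -384/7 + 26*π.
||u||_{H^1}^2 = (-24/7 + 5*π/2) + (-384/7 + 26*π) = -408/7 + 57*π/2.


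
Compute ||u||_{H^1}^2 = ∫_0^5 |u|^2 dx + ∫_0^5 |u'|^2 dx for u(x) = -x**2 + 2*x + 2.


||u||_{H^1}^2 = 620/3

The H^1 norm (squared) on an interval (0, L) is
  ||u||_{H^1}^2 = ∫_0^L u(x)^2 dx + ∫_0^L u'(x)^2 dx.
Compute u'(x) = 2 - 2*x.
Then u(x)^2 = x**4 - 4*x**3 + 8*x + 4 and u'(x)^2 = 4*x**2 - 8*x + 4.
Integrate each monomial from 0 to 5 using ∫_0^5 c·x^n dx = c·5^(n+1)/(n+1):
  ∫_0^5 u(x)^2 dx = ∫_0^5 (x^4 - 4*x^3 + 8*x + 4) dx. Term by term:
    ∫_0^5 x^4 dx = 625;  ∫_0^5 -4*x^3 dx = -625;  ∫_0^5 8*x dx = 100;
    ∫_0^5 4 dx = 20.
  Sum: 625 − 625 + 100 + 20 = 120.
  ∫_0^5 u'(x)^2 dx = ∫_0^5 (4*x^2 - 8*x + 4) dx. Term by term:
    ∫_0^5 4*x^2 dx = 500/3;  ∫_0^5 -8*x dx = -100;  ∫_0^5 4 dx = 20.
  Sum: 500/3 − 100 + 20 = 260/3.
Adding: ||u||_{H^1}^2 = 120 + 260/3 = 620/3.


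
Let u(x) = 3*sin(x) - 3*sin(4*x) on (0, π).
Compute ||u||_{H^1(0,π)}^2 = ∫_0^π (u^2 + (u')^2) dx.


||u||_{H^1(0,π)}^2 = 171*π/2

u'(x) = 3*cos(x) - 12*cos(4*x).
Expand u² and (u')² and integrate term by term on (0, π), using: for integers n ≥ 1, ∫_0^π sin²(nx) dx = ∫_0^π cos²(nx) dx = π/2; for n ≠ n', ∫_0^π sin(nx)sin(n'x) dx = ∫_0^π cos(nx)cos(n'x) dx = 0; and by product-to-sum, ∫_0^π sin(nx)cos(n'x) dx = ½∫_0^π [sin((n+n')x) + sin((n−n')x)] dx, which is 0 when n+n' is even and 2n/(n²−n'²) when n+n' is odd (it need not vanish on (0, π)).
  u² squared terms: (-3)²·∫sin(4x)² dx = 9·π/2 = 9*π/2;  (3)²·∫sin(x)² dx = 9·π/2 = 9*π/2.
  u² cross terms: 2·(-3)·(3)·∫sin(4x)·sin(x) dx = -18·(0) = 0.
  So ∫_0^π u² dx = 9*π/2 + 9*π/2 + 0 = 9*π.
  (u')² squared terms: (-12)²·∫cos(4x)² dx = 144·π/2 = 72*π;  (3)²·∫cos(x)² dx = 9·π/2 = 9*π/2.
  (u')² cross terms: 2·(-12)·(3)·∫cos(4x)·cos(x) dx = -72·(0) = 0.
  So ∫_0^π (u')² dx = 72*π + 9*π/2 + 0 = 153*π/2.
||u||_{H^1}^2 = (9*π) + (153*π/2) = 171*π/2.


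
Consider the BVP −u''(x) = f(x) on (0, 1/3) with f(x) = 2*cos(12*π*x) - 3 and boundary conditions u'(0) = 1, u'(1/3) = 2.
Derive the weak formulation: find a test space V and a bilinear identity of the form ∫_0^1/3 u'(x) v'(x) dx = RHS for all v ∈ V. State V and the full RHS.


V = H^1(0, 1/3) (v unrestricted at boundary; u is determined up to an additive constant); weak form: ∫_0^1/3 u'v' dx = ∫_0^1/3 (2*cos(12*π*x) - 3) v dx + 2·v(1/3) − v(0) for all v ∈ V.

Multiply both sides by a test function v and integrate from 0 to 1/3:
  ∫_0^1/3 −u''(x) v(x) dx = ∫_0^1/3 f(x) v(x) dx.
Integrate the LHS by parts once:
  ∫_0^1/3 −u'' v dx = −[u'(x) v(x)]_0^1/3 + ∫_0^1/3 u'(x) v'(x) dx.
Thus ∫_0^1/3 u'(x) v'(x) dx = ∫_0^1/3 f(x) v(x) dx + [u'(x) v(x)]_0^1/3.
Choose V so that boundary terms are either known or forced to vanish.
u has inhomogeneous Neumann u'(0) = 1, u'(1/3) = 2. [u' v]_0^1/3 = (2)·v(1/3) − (1)·v(0) = 2·v(1/3) − v(0). Take V = H^1(0, 1/3); boundary term becomes part of RHS.
Weak formulation: find u (satisfying any essential BC) such that ∫_0^1/3 u'(x) v'(x) dx = ∫_0^1/3 f v dx + 2·v(1/3) − v(0) for all v ∈ V (Neumann data are natural BCs: they enter the RHS as boundary terms).
Substituting f(x) = 2*cos(12*π*x) - 3, the right-hand side is ∫_0^1/3 (2*cos(12*π*x) - 3) v dx + 2·v(1/3) − v(0).
Compatibility check (pure Neumann): taking v ≡ 1 ∈ V gives 0 = ∫_0^1/3 f dx + (2) − (1), i.e. ∫_0^1/3 f dx must equal u'(0) − u'(1/3) = -1. Indeed ∫_0^1/3 (2*cos(12*π*x) - 3) dx = -1, so the data are compatible. The solution is then unique only up to an additive constant (fix it e.g. by requiring ∫_0^1/3 u dx = 0).


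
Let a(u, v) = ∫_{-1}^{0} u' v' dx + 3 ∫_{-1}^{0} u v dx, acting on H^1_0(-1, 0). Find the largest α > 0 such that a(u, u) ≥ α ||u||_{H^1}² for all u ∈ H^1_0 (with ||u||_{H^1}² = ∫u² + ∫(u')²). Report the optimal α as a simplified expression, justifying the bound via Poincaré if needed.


α = 1

Coercivity of a(·,·) on H^1_0(-1, 0) means a(u, u) ≥ α ||u||_{H^1}² for every u ∈ H^1_0.
The interval has length L = 1, and Poincaré/coercivity depend only on L. Here a(u, u) = ∫(u')² + (3)·∫u².
Here c = 3 ≥ 1, so a(u,u) = ∫(u')² + c∫u² ≥ ∫(u')² + ∫u² = ||u||_{H^1}², i.e. α = 1 works. No larger α is possible: a(u,u) ≥ α||u||_{H^1}² means (1−α)∫(u')² ≥ (α−c)∫u², and for the modes u_n = sin(nπ(x−x₀)/L) (x₀ the left endpoint) one has ∫u_n²/∫(u_n')² = (L/(nπ))² → 0, so a(u_n,u_n)/||u_n||_{H^1}² → 1. Hence the optimal constant is α = 1.
Therefore α = 1.


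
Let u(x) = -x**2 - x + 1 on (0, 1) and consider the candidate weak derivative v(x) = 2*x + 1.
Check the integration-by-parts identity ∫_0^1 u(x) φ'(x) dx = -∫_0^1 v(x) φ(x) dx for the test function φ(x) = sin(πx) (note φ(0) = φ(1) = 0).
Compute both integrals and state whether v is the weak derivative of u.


LHS = 4/π, RHS = -4/π. No, v is not the weak derivative of u.

u(x) = -x**2 - x + 1, classical derivative u'(x) = -2*x - 1.
φ(x) = sin(πx), so φ'(x) = π*cos(π*x).
Note φ(0) = φ(1) = 0, so the boundary term u·φ vanishes.
LHS = ∫_0^1 u(x) φ'(x) dx = ∫_0^1 (-π*x^2*cos(π*x) - π*x*cos(π*x) + π*cos(π*x)) dx. Term by term:
  ∫_0^1 π*cos(π*x) dx = 0;  ∫_0^1 -π*x*cos(π*x) dx = 2/π;  ∫_0^1 -π*x^2*cos(π*x) dx = 2/π.
Sum: 0 + 2/π + 2/π = 4/π.
So LHS = 4/π.
∫_0^1 v(x) φ(x) dx = ∫_0^1 (2*x*sin(π*x) + sin(π*x)) dx. Term by term:
  ∫_0^1 2*x*sin(π*x) dx = 2/π;  ∫_0^1 sin(π*x) dx = 2/π.
Sum: 2/π + 2/π = 4/π.
So RHS = -∫_0^1 v(x) φ(x) dx = -4/π.
LHS − RHS = 8/π ≠ 0, so the identity fails.
(For a valid weak derivative the identity must hold for EVERY test function, in particular this one. The failure shows v is NOT the weak derivative of u.)
Correct weak derivative would be u'(x) = -2*x - 1.


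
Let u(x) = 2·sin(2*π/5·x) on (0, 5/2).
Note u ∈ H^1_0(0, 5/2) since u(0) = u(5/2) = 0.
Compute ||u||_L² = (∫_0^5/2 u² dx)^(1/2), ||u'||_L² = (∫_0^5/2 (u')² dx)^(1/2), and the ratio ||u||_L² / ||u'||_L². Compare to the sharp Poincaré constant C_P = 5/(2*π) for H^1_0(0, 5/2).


||u||_L² / ||u'||_L² = 5/(2*π) = C_P.

u(x) = 2·sin(2*π/5·x), so u'(x) = 4*π*cos(2*π*x/5)/5.
Writing u(x) = A·sin(kπx/L) with A = 2 and k = 1, use ∫_0^L sin²(kπx/L) dx = L/2 and ∫_0^L cos²(kπx/L) dx = L/2.
u² = 4·sin²(2*π/5·x) and (u')² = 16*π^2/25·cos²(2*π/5·x), and each of sin², cos² integrates to L/2 = 5/4 over (0, 5/2).
∫_0^5/2 u² dx = 5, so ||u||_L² = sqrt(5).
∫_0^5/2 (u')² dx = 4*π^2/5, so ||u'||_L² = 2*sqrt(5)*π/5.
Ratio ||u||_L² / ||u'||_L² = 5/(2*π).
Sharp Poincaré constant on H^1_0(0, 5/2) is C_P = L/π = 5/(2*π), achieved by sin(2*π/5·x).
This is the k = 1 eigenfunction (up to amplitude), so the ratio equals the sharp Poincaré constant exactly.


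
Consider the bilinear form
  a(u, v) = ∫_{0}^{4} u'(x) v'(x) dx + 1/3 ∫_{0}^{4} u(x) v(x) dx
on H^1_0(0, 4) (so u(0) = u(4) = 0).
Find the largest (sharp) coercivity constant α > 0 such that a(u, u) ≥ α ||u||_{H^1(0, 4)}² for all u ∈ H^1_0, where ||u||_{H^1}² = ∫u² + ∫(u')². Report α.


α = (16/3 + π^2)/(π^2 + 16)

Coercivity of a(·,·) on H^1_0(0, 4) means a(u, u) ≥ α ||u||_{H^1}² for every u ∈ H^1_0.
The interval has length L = 4, and Poincaré/coercivity depend only on L. Here a(u, u) = ∫(u')² + (1/3)·∫u².
Here 0 < c = 1/3 < 1. The condition a(u,u) ≥ α||u||_{H^1}² reads (1−α)∫(u')² ≥ (α−c)∫u². Any admissible α is ≤ 1 (rapidly oscillating u have ∫u²/∫(u')² → 0), and α = 1 would force 0 ≥ (1−c)∫u², impossible since c < 1; so 1−α > 0. By the sharp Poincaré inequality on H^1_0 of an interval of length L, ∫(u')² ≥ (π/L)²∫u² with equality for the first sine mode sin(π(x−x₀)/L) (x₀ the left endpoint), so the inequality holds for all u iff (1−α)(π/L)² ≥ α − c, i.e. α ≤ ((π/L)² + c)/((π/L)² + 1) = (1 + c(L/π)²)/(1 + (L/π)²). With (π/L)² = π^2/16 and c = 1/3, the largest admissible constant is α = ((π/L)² + c)/((π/L)² + 1).
Simplifying, α = (16/3 + π^2)/(π^2 + 16).


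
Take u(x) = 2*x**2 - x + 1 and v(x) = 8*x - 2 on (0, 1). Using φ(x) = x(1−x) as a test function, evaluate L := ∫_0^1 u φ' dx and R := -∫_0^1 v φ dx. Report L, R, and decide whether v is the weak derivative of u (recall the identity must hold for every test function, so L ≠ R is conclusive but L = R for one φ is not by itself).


LHS = -1/6, RHS = -1/3. No, v is not the weak derivative of u.

u(x) = 2*x**2 - x + 1, classical derivative u'(x) = 4*x - 1.
φ(x) = x(1−x), so φ'(x) = 1 - 2*x.
Note φ(0) = φ(1) = 0, so the boundary term u·φ vanishes.
LHS = ∫_0^1 u(x) φ'(x) dx = ∫_0^1 (-4*x^3 + 4*x^2 - 3*x + 1) dx. Term by term:
  ∫_0^1 -4*x^3 dx = -1;  ∫_0^1 4*x^2 dx = 4/3;  ∫_0^1 -3*x dx = -3/2;
  ∫_0^1 1 dx = 1.
Sum: -1 + 4/3 − 3/2 + 1 = -1/6.
So LHS = -1/6.
∫_0^1 v(x) φ(x) dx = ∫_0^1 (-8*x^3 + 10*x^2 - 2*x) dx. Term by term:
  ∫_0^1 -8*x^3 dx = -2;  ∫_0^1 10*x^2 dx = 10/3;  ∫_0^1 -2*x dx = -1.
Sum: -2 + 10/3 − 1 = 1/3.
So RHS = -∫_0^1 v(x) φ(x) dx = -1/3.
LHS − RHS = 1/6 ≠ 0, so the identity fails.
(For a valid weak derivative the identity must hold for EVERY test function, in particular this one. The failure shows v is NOT the weak derivative of u.)
Correct weak derivative would be u'(x) = 4*x - 1.


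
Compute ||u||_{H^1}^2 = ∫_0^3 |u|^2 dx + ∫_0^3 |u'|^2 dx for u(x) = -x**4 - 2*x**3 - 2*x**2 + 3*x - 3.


||u||_{H^1}^2 = 1582587/70

The H^1 norm (squared) on an interval (0, L) is
  ||u||_{H^1}^2 = ∫_0^L u(x)^2 dx + ∫_0^L u'(x)^2 dx.
Compute u'(x) = -4*x**3 - 6*x**2 - 4*x + 3.
Then u(x)^2 = x**8 + 4*x**7 + 8*x**6 + 2*x**5 - 2*x**4 + 21*x**2 - 18*x + 9 and u'(x)^2 = 16*x**6 + 48*x**5 + 68*x**4 + 24*x**3 - 20*x**2 - 24*x + 9.
Integrate each monomial from 0 to 3 using ∫_0^3 c·x^n dx = c·3^(n+1)/(n+1):
  ∫_0^3 u(x)^2 dx = ∫_0^3 (x^8 + 4*x^7 + 8*x^6 + 2*x^5 - 2*x^4 + 21*x^2 - 18*x + 9) dx. Term by term:
    ∫_0^3 x^8 dx = 2187;  ∫_0^3 4*x^7 dx = 6561/2;  ∫_0^3 8*x^6 dx = 17496/7;
    ∫_0^3 2*x^5 dx = 243;  ∫_0^3 -2*x^4 dx = -486/5;  ∫_0^3 21*x^2 dx = 189;
    ∫_0^3 -18*x dx = -81;  ∫_0^3 9 dx = 27.
  Sum: 2187 + 6561/2 + 17496/7 + 243 − 486/5 + 189 − 81 + 27 = 577341/70.
  ∫_0^3 u'(x)^2 dx = ∫_0^3 (16*x^6 + 48*x^5 + 68*x^4 + 24*x^3 - 20*x^2 - 24*x + 9) dx. Term by term:
    ∫_0^3 16*x^6 dx = 34992/7;  ∫_0^3 48*x^5 dx = 5832;  ∫_0^3 68*x^4 dx = 16524/5;
    ∫_0^3 24*x^3 dx = 486;  ∫_0^3 -20*x^2 dx = -180;  ∫_0^3 -24*x dx = -108;
    ∫_0^3 9 dx = 27.
  Sum: 34992/7 + 5832 + 16524/5 + 486 − 180 − 108 + 27 = 502623/35.
Adding: ||u||_{H^1}^2 = 577341/70 + 502623/35 = 1582587/70.


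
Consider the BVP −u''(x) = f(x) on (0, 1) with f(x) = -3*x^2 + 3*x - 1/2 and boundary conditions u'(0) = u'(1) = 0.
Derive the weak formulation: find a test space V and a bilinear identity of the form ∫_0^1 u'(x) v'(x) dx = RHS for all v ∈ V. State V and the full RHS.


V = H^1(0, 1) (no boundary constraint on v; u is determined up to an additive constant); weak form: ∫_0^1 u'v' dx = ∫_0^1 (-3*x^2 + 3*x - 1/2) v dx for all v ∈ V.

Multiply both sides by a test function v and integrate from 0 to 1:
  ∫_0^1 −u''(x) v(x) dx = ∫_0^1 f(x) v(x) dx.
Integrate the LHS by parts once:
  ∫_0^1 −u'' v dx = −[u'(x) v(x)]_0^1 + ∫_0^1 u'(x) v'(x) dx.
Thus ∫_0^1 u'(x) v'(x) dx = ∫_0^1 f(x) v(x) dx + [u'(x) v(x)]_0^1.
Choose V so that boundary terms are either known or forced to vanish.
u has homogeneous Neumann: u'(0) = u'(1) = 0. So [u' v]_0^1 = 0·v(1) − 0·v(0) = 0 for any v; take V = H^1(0, 1).
Weak formulation: find u (satisfying any essential BC) such that ∫_0^1 u'(x) v'(x) dx = ∫_0^1 f v dx for all v ∈ V (homogeneous Neumann, so boundary terms vanish).
Substituting f(x) = -3*x^2 + 3*x - 1/2, the right-hand side is ∫_0^1 (-3*x^2 + 3*x - 1/2) v dx.
Compatibility check (pure Neumann): taking v ≡ 1 ∈ V gives 0 = ∫_0^1 f dx + (0) − (0), i.e. ∫_0^1 f dx must equal u'(0) − u'(1) = 0. Indeed ∫_0^1 (-3*x^2 + 3*x - 1/2) dx = 0, so the data are compatible. The solution is then unique only up to an additive constant (fix it e.g. by requiring ∫_0^1 u dx = 0).


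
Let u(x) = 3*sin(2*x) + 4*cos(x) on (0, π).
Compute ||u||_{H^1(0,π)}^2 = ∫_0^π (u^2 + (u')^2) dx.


||u||_{H^1(0,π)}^2 = 64 + 77*π/2

u'(x) = -4*sin(x) + 6*cos(2*x).
Expand u² and (u')² and integrate term by term on (0, π), using: for integers n ≥ 1, ∫_0^π sin²(nx) dx = ∫_0^π cos²(nx) dx = π/2; for n ≠ n', ∫_0^π sin(nx)sin(n'x) dx = ∫_0^π cos(nx)cos(n'x) dx = 0; and by product-to-sum, ∫_0^π sin(nx)cos(n'x) dx = ½∫_0^π [sin((n+n')x) + sin((n−n')x)] dx, which is 0 when n+n' is even and 2n/(n²−n'²) when n+n' is odd (it need not vanish on (0, π)).
  u² squared terms: (3)²·∫sin(2x)² dx = 9·π/2 = 9*π/2;  (4)²·∫cos(x)² dx = 16·π/2 = 8*π.
  u² cross terms: 2·(3)·(4)·∫sin(2x)·cos(x) dx = 24·(4/3) = 32.
  So ∫_0^π u² dx = 9*π/2 + 8*π + 32 = 32 + 25*π/2.
  (u')² squared terms: (-4)²·∫sin(x)² dx = 16·π/2 = 8*π;  (6)²·∫cos(2x)² dx = 36·π/2 = 18*π.
  (u')² cross terms: 2·(-4)·(6)·∫sin(x)·cos(2x) dx = -48·(-2/3) = 32.
  So ∫_0^π (u')² dx = 8*π + 18*π + 32 = 32 + 26*π.
||u||_{H^1}^2 = (32 + 25*π/2) + (32 + 26*π) = 64 + 77*π/2.


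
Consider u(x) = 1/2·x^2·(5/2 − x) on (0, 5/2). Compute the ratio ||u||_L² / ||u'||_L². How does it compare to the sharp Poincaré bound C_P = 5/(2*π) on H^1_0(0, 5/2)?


||u||_L² / ||u'||_L² = 5*sqrt(14)/28 < C_P = 5/(2*π).

u(x) = 1/2·x^2·(5/2 − x), so u'(x) = x*(5 - 3*x)/2.
u(x) = 1/2·x^2·(5/2 − x) vanishes at x = 0 and x = 5/2, so u ∈ H^1_0(0, 5/2). Differentiate via the product rule and integrate the resulting polynomials term by term.
  ∫_0^5/2 u² dx = ∫_0^5/2 (x^6/4 - 5*x^5/4 + 25*x^4/16) dx. Term by term:
    ∫_0^5/2 x^6/4 dx = 78125/3584;  ∫_0^5/2 -5*x^5/4 dx = -78125/1536;  ∫_0^5/2 25*x^4/16 dx = 15625/512.
  Sum: 78125/3584 − 78125/1536 + 15625/512 = 15625/10752.
  ∫_0^5/2 (u')² dx = ∫_0^5/2 (9*x^4/4 - 15*x^3/2 + 25*x^2/4) dx. Term by term:
    ∫_0^5/2 9*x^4/4 dx = 5625/128;  ∫_0^5/2 -15*x^3/2 dx = -9375/128;  ∫_0^5/2 25*x^2/4 dx = 3125/96.
  Sum: 5625/128 − 9375/128 + 3125/96 = 625/192.
∫_0^5/2 u² dx = 15625/10752, so ||u||_L² = 125*sqrt(42)/672.
∫_0^5/2 (u')² dx = 625/192, so ||u'||_L² = 25*sqrt(3)/24.
Ratio ||u||_L² / ||u'||_L² = 5*sqrt(14)/28.
Sharp Poincaré constant on H^1_0(0, 5/2) is C_P = L/π = 5/(2*π), achieved by sin(2*π/5·x).
A polynomial bump cannot attain the sharp Poincaré constant (only the first sine eigenfunction does), so the ratio is strictly less than C_P, consistent with ||u||_L² ≤ C_P ||u'||_L².


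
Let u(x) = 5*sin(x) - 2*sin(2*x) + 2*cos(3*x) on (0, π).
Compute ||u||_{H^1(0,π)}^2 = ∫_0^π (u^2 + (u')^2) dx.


||u||_{H^1(0,π)}^2 = 64 + 55*π

u'(x) = -6*sin(3*x) + 5*cos(x) - 4*cos(2*x).
Expand u² and (u')² and integrate term by term on (0, π), using: for integers n ≥ 1, ∫_0^π sin²(nx) dx = ∫_0^π cos²(nx) dx = π/2; for n ≠ n', ∫_0^π sin(nx)sin(n'x) dx = ∫_0^π cos(nx)cos(n'x) dx = 0; and by product-to-sum, ∫_0^π sin(nx)cos(n'x) dx = ½∫_0^π [sin((n+n')x) + sin((n−n')x)] dx, which is 0 when n+n' is even and 2n/(n²−n'²) when n+n' is odd (it need not vanish on (0, π)).
  u² squared terms: (-2)²·∫sin(2x)² dx = 4·π/2 = 2*π;  (2)²·∫cos(3x)² dx = 4·π/2 = 2*π;  (5)²·∫sin(x)² dx = 25·π/2 = 25*π/2.
  u² cross terms: 2·(-2)·(2)·∫sin(2x)·cos(3x) dx = -8·(-4/5) = 32/5;  2·(-2)·(5)·∫sin(2x)·sin(x) dx = -20·(0) = 0;  2·(2)·(5)·∫cos(3x)·sin(x) dx = 20·(0) = 0.
  So ∫_0^π u² dx = 2*π + 2*π + 25*π/2 + 32/5 + 0 + 0 = 32/5 + 33*π/2.
  (u')² squared terms: (-6)²·∫sin(3x)² dx = 36·π/2 = 18*π;  (-4)²·∫cos(2x)² dx = 16·π/2 = 8*π;  (5)²·∫cos(x)² dx = 25·π/2 = 25*π/2.
  (u')² cross terms: 2·(-6)·(-4)·∫sin(3x)·cos(2x) dx = 48·(6/5) = 288/5;  2·(-6)·(5)·∫sin(3x)·cos(x) dx = -60·(0) = 0;  2·(-4)·(5)·∫cos(2x)·cos(x) dx = -40·(0) = 0.
  So ∫_0^π (u')² dx = 18*π + 8*π + 25*π/2 + 288/5 + 0 + 0 = 288/5 + 77*π/2.
||u||_{H^1}^2 = (32/5 + 33*π/2) + (288/5 + 77*π/2) = 64 + 55*π.


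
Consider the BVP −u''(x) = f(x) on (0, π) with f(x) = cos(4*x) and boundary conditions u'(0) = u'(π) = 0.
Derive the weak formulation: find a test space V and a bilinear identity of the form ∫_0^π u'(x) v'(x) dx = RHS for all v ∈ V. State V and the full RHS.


V = H^1(0, π) (no boundary constraint on v; u is determined up to an additive constant); weak form: ∫_0^π u'v' dx = ∫_0^π (cos(4*x)) v dx for all v ∈ V.

Multiply both sides by a test function v and integrate from 0 to π:
  ∫_0^π −u''(x) v(x) dx = ∫_0^π f(x) v(x) dx.
Integrate the LHS by parts once:
  ∫_0^π −u'' v dx = −[u'(x) v(x)]_0^π + ∫_0^π u'(x) v'(x) dx.
Thus ∫_0^π u'(x) v'(x) dx = ∫_0^π f(x) v(x) dx + [u'(x) v(x)]_0^π.
Choose V so that boundary terms are either known or forced to vanish.
u has homogeneous Neumann: u'(0) = u'(π) = 0. So [u' v]_0^π = 0·v(π) − 0·v(0) = 0 for any v; take V = H^1(0, π).
Weak formulation: find u (satisfying any essential BC) such that ∫_0^π u'(x) v'(x) dx = ∫_0^π f v dx for all v ∈ V (homogeneous Neumann, so boundary terms vanish).
Substituting f(x) = cos(4*x), the right-hand side is ∫_0^π (cos(4*x)) v dx.
Compatibility check (pure Neumann): taking v ≡ 1 ∈ V gives 0 = ∫_0^π f dx + (0) − (0), i.e. ∫_0^π f dx must equal u'(0) − u'(π) = 0. Indeed ∫_0^π (cos(4*x)) dx = 0, so the data are compatible. The solution is then unique only up to an additive constant (fix it e.g. by requiring ∫_0^π u dx = 0).
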